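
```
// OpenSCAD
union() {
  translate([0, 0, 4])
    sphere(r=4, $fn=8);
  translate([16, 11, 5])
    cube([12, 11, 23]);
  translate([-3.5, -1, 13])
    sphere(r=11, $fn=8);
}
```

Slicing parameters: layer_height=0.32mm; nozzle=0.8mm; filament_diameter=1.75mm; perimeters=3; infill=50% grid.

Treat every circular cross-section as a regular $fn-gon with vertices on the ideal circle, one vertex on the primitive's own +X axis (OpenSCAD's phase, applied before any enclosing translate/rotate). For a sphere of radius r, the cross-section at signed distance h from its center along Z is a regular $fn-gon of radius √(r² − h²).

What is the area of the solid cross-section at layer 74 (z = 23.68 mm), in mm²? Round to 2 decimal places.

151.62 mm²

At z = 23.68 mm: the sphere is absent (|z−center|=19.680 > r=4); the 12×11 cube at (16, 11) contributes its full rectangle (area 132.00 mm²); the sphere at (-3.5, -1): section is a regular 8-gon, circumradius = √(r²−h²) = √(11²−10.68²) = 2.634 (area = (8/2)·2.634²·sin(360°/8) = 19.62 mm²); Merging all regions: the 2 present regions are separate (no shared area or edge), so areas and boundary lengths simply add and each stays a separate island — area = 151.62 mm². Overall, the cross-section has 2 separate islands. Net area = 151.62 mm².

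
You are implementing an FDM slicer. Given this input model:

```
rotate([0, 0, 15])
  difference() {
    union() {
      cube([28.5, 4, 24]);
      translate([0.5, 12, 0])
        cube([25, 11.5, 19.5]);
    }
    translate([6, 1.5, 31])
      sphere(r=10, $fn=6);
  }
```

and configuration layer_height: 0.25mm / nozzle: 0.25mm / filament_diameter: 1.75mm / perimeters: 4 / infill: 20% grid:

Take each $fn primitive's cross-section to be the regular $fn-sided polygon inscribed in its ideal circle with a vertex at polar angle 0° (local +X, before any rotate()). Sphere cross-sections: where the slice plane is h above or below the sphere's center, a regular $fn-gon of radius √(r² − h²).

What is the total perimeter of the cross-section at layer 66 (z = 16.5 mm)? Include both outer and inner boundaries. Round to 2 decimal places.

At z = 16.5 mm: the cube is present — its section is the full 28.5×4 rectangle (perimeter 65.00 mm); the cube at (0.5, 12) is present — its section is the full 25×11.5 rectangle (perimeter 73.00 mm); Taking the union: the 2 present regions are separate (no shared area or edge), so areas and boundary lengths simply add and each stays a separate island — boundary = 138.00 mm; the sphere at (6, 1.5) is not intersected at this z (|z−center|=14.500 > r=10); After the difference (first − rest): none of the subtracted shapes is present at this height, so the result so far is unchanged — boundary = 138.00 mm; (whole slice rotated 15° about Z — lengths, areas and connectivity unchanged). Overall, the cross-section has 2 separate islands. Total boundary length (outer) = 138.00 mm.

138.00 mm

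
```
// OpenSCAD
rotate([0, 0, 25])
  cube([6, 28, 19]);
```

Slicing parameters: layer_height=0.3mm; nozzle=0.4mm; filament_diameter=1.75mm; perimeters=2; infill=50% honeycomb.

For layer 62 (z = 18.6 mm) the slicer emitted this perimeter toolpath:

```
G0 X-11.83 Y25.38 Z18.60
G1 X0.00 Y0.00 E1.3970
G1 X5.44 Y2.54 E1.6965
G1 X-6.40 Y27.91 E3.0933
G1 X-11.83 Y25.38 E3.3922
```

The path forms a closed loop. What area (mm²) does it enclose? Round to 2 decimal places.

Apply the shoelace formula to the sequence of (X, Y) vertices; enclosed area = 167.91 mm².

167.91 mm²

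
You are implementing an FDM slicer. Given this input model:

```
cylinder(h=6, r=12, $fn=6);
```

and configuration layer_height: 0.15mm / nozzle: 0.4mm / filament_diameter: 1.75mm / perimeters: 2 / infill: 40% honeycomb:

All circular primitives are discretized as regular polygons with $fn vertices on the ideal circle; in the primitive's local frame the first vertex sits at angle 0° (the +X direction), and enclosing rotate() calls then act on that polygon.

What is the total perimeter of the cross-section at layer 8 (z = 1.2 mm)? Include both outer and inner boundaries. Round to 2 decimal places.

72.00 mm

At z = 1.2 mm: the cylinder: section is a regular 6-gon, circumradius r=12 (perimeter = 2·6·12.000·sin(180°/6) = 72.00 mm). Overall, the cross-section is a single solid region. Total boundary length (outer) = 72.00 mm.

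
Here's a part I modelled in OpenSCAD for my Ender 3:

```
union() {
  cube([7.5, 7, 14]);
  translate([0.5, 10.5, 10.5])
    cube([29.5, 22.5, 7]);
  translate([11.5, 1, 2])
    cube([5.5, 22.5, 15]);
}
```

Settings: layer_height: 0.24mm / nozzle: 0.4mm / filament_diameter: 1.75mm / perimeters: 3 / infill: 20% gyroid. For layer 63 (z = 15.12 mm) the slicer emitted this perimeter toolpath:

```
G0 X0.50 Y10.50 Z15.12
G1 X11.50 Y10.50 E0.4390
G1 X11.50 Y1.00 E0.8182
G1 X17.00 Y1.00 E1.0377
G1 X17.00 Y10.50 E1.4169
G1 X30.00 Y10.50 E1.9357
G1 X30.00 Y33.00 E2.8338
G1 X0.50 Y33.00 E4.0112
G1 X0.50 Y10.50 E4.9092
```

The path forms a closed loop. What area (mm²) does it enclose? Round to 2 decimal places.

716.00 mm²

Apply the shoelace formula to the sequence of (X, Y) vertices; enclosed area = 716.00 mm².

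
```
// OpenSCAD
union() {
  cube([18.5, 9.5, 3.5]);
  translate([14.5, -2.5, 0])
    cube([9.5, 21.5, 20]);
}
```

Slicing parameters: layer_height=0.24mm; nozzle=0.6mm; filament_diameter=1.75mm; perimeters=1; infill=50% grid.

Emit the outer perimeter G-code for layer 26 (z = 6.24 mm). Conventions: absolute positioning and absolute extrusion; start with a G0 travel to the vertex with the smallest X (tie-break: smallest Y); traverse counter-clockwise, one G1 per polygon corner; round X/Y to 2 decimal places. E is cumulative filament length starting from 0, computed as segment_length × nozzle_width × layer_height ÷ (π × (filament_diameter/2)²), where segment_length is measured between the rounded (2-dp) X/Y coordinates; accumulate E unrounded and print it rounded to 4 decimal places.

At z = 6.24 mm: the cube is not intersected at this z (z outside [0, 3.5]); the cube at (14.5, -2.5) is present — its section is the full 9.5×21.5 rectangle; Combining (union): only the 9.5×21.5 cube at (14.5, -2.5) is present, so the union is just that shape — 1 connected region. The outline is a single polygon with 4 vertices. Extrusion per mm of travel: 0.6 × 0.24 / (π × 0.875²) = 0.059868. Accumulating E over each segment gives final E = 3.7118.

G0 X14.50 Y-2.50 Z6.24
G1 X24.00 Y-2.50 E0.5687
G1 X24.00 Y19.00 E1.8559
G1 X14.50 Y19.00 E2.4247
G1 X14.50 Y-2.50 E3.7118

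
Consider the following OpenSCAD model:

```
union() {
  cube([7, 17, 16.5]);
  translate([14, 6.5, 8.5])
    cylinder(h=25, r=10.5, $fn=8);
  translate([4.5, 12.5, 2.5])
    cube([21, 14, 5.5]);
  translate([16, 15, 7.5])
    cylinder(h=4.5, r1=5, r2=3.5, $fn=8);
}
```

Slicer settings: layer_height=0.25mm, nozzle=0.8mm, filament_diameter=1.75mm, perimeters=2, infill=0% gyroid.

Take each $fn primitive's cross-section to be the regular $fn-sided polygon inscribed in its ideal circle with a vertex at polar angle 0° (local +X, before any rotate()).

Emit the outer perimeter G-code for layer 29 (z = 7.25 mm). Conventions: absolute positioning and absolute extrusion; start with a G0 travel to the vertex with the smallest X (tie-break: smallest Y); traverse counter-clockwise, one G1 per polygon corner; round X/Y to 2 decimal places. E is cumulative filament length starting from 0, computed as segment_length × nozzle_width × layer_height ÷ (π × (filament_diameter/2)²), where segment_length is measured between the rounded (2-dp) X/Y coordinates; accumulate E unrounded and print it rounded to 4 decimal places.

G0 X0.00 Y0.00 Z7.25
G1 X7.00 Y0.00 E0.5821
G1 X7.00 Y12.50 E1.6214
G1 X25.50 Y12.50 E3.1597
G1 X25.50 Y26.50 E4.3238
G1 X4.50 Y26.50 E6.0700
G1 X4.50 Y17.00 E6.8599
G1 X0.00 Y17.00 E7.2341
G1 X0.00 Y0.00 E8.6476

At z = 7.25 mm: the cube (footprint 7×17) is included at this height; the cylinder at (14, 6.5) does not reach this height (z outside [8.5, 33.5]); the 21×14 cube at (4.5, 12.5) contributes its full rectangle; the cone at (16, 15) is not intersected at this z (z outside [7.5, 12]); Combining (union): the regions partially overlap (shared area 11.25 mm²), so overlapping operands fuse into one piece — 1 connected region. The outline is a single polygon with 8 vertices. Extrusion per mm of travel: 0.8 × 0.25 / (π × 0.875²) = 0.083150. Accumulating E over each segment gives final E = 8.6476.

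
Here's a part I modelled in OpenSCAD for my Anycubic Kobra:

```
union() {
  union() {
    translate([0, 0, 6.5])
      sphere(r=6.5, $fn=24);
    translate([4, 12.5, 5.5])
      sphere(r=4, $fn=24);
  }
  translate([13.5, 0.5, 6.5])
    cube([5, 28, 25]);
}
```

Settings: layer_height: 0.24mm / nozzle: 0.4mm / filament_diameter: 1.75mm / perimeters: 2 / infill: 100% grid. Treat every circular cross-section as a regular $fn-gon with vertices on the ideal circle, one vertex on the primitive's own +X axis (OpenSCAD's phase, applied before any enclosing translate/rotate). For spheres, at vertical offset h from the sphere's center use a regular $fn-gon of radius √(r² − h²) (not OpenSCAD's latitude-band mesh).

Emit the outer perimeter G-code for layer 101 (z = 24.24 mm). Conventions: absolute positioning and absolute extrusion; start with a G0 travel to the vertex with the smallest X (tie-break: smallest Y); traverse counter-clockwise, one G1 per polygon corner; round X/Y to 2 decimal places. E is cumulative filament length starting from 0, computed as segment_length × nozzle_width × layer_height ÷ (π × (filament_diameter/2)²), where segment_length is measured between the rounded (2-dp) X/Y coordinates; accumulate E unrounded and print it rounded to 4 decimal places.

G0 X13.50 Y0.50 Z24.24
G1 X18.50 Y0.50 E0.1996
G1 X18.50 Y28.50 E1.3171
G1 X13.50 Y28.50 E1.5167
G1 X13.50 Y0.50 E2.6342

At z = 24.24 mm: the sphere is absent (|z−center|=17.740 > r=6.5); the sphere at (4, 12.5) is absent (|z−center|=18.740 > r=4); Taking the union: nothing is present at this height; the cube at (13.5, 0.5) is present — its section is the full 5×28 rectangle; Combining (union): only the 5×28 cube at (13.5, 0.5) is present, so the union is just that shape — 1 connected region. The outline is a single polygon with 4 vertices. Extrusion per mm of travel: 0.4 × 0.24 / (π × 0.875²) = 0.039912. Accumulating E over each segment gives final E = 2.6342.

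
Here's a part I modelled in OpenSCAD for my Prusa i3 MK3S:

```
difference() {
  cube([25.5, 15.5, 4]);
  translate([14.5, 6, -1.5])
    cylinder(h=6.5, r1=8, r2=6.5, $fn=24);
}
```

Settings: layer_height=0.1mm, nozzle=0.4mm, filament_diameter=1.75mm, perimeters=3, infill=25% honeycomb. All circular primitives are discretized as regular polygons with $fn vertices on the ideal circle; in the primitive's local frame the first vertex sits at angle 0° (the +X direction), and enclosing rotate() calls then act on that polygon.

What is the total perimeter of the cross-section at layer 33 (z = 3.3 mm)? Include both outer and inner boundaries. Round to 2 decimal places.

111.41 mm

At z = 3.3 mm: the cube (footprint 25.5×15.5) is included at this height (perimeter 82.00 mm); the cone at (14.5, 6): at t=0.738 of its height the radius interpolates to r₁+(r₂−r₁)t = 6.892, giving a regular 24-gon of that circumradius (perimeter = 2·24·6.892·sin(180°/24) = 43.18 mm); Subtracting the remaining from the first: starting from the 25.5×15.5 cube, the cone at (14.5, 6) partially overlaps it — only the 143.73 mm² overlap (of its 147.54 mm²) is removed, clipping the outline — boundary = 111.41 mm. Overall, the cross-section is a single solid region. Total boundary length (outer) = 111.41 mm.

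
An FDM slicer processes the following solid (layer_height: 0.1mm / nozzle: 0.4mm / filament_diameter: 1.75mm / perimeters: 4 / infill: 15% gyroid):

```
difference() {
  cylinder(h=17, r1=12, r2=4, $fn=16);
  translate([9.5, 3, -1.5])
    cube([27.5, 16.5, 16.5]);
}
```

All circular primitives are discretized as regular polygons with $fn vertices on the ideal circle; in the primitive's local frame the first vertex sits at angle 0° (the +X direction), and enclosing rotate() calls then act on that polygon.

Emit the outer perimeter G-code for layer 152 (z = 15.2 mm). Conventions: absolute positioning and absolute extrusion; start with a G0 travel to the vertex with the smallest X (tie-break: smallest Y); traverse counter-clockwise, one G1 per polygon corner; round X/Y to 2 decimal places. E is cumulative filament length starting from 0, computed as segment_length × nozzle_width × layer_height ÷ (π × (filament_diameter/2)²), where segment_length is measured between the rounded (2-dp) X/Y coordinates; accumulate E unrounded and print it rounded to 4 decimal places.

At z = 15.2 mm: the cone (r1=12→r2=4) has section circumradius 4.847 here — a regular 16-gon; the cube at (9.5, 3) is absent (z outside [-1.5, 15]); Subtracting the remaining from the first: none of the subtracted shapes is present at this height, so the cone is unchanged — 1 connected region. The outline is a single polygon with 16 vertices. Extrusion per mm of travel: 0.4 × 0.1 / (π × 0.875²) = 0.016630. Accumulating E over each segment gives final E = 0.5034.

G0 X-4.85 Y0.00 Z15.20
G1 X-4.48 Y-1.85 E0.0314
G1 X-3.43 Y-3.43 E0.0629
G1 X-1.85 Y-4.48 E0.0945
G1 X0.00 Y-4.85 E0.1258
G1 X1.85 Y-4.48 E0.1572
G1 X3.43 Y-3.43 E0.1888
G1 X4.48 Y-1.85 E0.2203
G1 X4.85 Y0.00 E0.2517
G1 X4.48 Y1.85 E0.2831
G1 X3.43 Y3.43 E0.3146
G1 X1.85 Y4.48 E0.3462
G1 X0.00 Y4.85 E0.3775
G1 X-1.85 Y4.48 E0.4089
G1 X-3.43 Y3.43 E0.4405
G1 X-4.48 Y1.85 E0.4720
G1 X-4.85 Y0.00 E0.5034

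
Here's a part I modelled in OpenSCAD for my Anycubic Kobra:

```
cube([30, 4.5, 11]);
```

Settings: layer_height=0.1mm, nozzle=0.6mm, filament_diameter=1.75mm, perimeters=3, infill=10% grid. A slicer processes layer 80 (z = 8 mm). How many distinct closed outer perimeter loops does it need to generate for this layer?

1

At z = 8 mm: the 30×4.5 cube contributes its full rectangle. The result has 1 disconnected region.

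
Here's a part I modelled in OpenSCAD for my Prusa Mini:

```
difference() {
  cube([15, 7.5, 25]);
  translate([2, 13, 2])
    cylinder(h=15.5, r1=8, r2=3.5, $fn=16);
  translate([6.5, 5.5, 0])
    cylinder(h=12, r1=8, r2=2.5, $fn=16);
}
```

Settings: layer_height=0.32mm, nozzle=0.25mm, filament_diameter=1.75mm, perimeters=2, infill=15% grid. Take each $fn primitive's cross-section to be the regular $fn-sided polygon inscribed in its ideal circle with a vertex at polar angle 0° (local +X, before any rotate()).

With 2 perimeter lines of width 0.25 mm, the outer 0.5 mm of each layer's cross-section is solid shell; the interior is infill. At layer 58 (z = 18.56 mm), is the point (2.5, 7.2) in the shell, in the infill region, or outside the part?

At z = 18.56 mm: the 15×7.5 cube contributes its full rectangle; the cone at (2, 13) does not reach this height (z outside [2, 17.5]); the cone at (6.5, 5.5) does not reach this height (z outside [0, 12]); Taking the first minus the rest: none of the subtracted shapes is present at this height, so the 15×7.5 cube is unchanged — 1 connected region. Overall, the cross-section is a single solid region. The nearest boundary edge runs (15.00, 7.50)→(0.00, 7.50); distance from the point to it = 0.30 mm. The point is inside the cross-section, 0.30 mm from the nearest boundary — within the 0.5 mm shell band (2 × 0.25).

shell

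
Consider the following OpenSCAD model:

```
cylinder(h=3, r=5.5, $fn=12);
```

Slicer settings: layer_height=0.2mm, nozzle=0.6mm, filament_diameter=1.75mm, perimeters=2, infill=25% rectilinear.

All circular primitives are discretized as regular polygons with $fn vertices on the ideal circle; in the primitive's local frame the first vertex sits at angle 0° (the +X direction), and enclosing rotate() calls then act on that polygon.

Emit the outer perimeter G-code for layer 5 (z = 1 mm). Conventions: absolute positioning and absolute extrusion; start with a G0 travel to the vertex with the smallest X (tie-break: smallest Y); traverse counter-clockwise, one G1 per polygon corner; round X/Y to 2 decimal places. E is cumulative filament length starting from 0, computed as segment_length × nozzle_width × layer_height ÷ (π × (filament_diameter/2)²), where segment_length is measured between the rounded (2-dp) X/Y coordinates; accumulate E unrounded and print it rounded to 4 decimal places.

G0 X-5.50 Y0.00 Z1.00
G1 X-4.76 Y-2.75 E0.1421
G1 X-2.75 Y-4.76 E0.2839
G1 X0.00 Y-5.50 E0.4260
G1 X2.75 Y-4.76 E0.5681
G1 X4.76 Y-2.75 E0.7099
G1 X5.50 Y0.00 E0.8519
G1 X4.76 Y2.75 E0.9940
G1 X2.75 Y4.76 E1.1358
G1 X0.00 Y5.50 E1.2779
G1 X-2.75 Y4.76 E1.4200
G1 X-4.76 Y2.75 E1.5618
G1 X-5.50 Y0.00 E1.7039

At z = 1 mm: the cylinder: section is a regular 12-gon, circumradius r=5.5. The outline is a single polygon with 12 vertices. Extrusion per mm of travel: 0.6 × 0.2 / (π × 0.875²) = 0.049890. Accumulating E over each segment gives final E = 1.7039.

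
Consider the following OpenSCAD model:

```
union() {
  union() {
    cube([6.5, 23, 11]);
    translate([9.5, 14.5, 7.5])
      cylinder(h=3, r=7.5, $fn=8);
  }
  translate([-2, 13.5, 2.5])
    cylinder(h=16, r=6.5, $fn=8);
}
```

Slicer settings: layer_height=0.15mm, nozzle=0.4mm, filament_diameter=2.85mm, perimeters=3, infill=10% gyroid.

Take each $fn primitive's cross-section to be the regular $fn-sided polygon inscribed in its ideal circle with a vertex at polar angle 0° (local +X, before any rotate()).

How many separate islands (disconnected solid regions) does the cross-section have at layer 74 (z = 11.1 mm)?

At z = 11.1 mm: the cube does not reach this height (z outside [0, 11]); the cylinder at (9.5, 14.5) does not reach this height (z outside [7.5, 10.5]); Taking the union: nothing is present at this height; the r=6.5 cylinder at (-2, 13.5) contributes a regular 8-gon of circumradius 6.5; Merging all regions: only the r=6.5 cylinder at (-2, 13.5) is present, so the union is just that shape — 1 connected region. Overall, the cross-section is a single solid region. Island count = 1.

1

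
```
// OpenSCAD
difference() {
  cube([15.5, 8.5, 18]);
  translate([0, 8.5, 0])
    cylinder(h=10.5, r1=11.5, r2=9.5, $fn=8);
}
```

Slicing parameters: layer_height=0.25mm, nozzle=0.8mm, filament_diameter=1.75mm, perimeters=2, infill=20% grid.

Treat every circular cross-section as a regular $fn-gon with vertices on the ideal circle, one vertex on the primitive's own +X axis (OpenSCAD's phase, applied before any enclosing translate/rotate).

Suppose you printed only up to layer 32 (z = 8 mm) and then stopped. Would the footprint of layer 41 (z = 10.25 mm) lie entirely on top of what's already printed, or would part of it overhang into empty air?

Compare the two slices. At z = 8: the cube (footprint 15.5×8.5) is included at this height (area 131.75 mm²); the cone at (0, 8.5): at t=0.762 of its height the radius interpolates to r₁+(r₂−r₁)t = 9.976, giving a regular 8-gon of that circumradius (area = (8/2)·9.976²·sin(360°/8) = 281.50 mm²); After the difference (first − rest): starting from the 15.5×8.5 cube (131.75 mm²), the cone at (0, 8.5) partially overlaps it — only the 67.74 mm² overlap (of its 281.50 mm²) is removed, clipping the outline — area = 64.01 mm². At z = 10.25: the 15.5×8.5 cube contributes its full rectangle (area 131.75 mm²); the cone at (0, 8.5): at t=0.976 of its height the radius interpolates to r₁+(r₂−r₁)t = 9.548, giving a regular 8-gon of that circumradius (area = (8/2)·9.548²·sin(360°/8) = 257.83 mm²); Subtracting the remaining from the first: starting from the 15.5×8.5 cube (131.75 mm²), the cone at (0, 8.5) partially overlaps it — only the 63.13 mm² overlap (of its 257.83 mm²) is removed, clipping the outline — area = 68.62 mm². Checking containment: at z = 10.25 the cross-section extends beyond the z = 8 cross-section by about 4.61 mm².

part overhangs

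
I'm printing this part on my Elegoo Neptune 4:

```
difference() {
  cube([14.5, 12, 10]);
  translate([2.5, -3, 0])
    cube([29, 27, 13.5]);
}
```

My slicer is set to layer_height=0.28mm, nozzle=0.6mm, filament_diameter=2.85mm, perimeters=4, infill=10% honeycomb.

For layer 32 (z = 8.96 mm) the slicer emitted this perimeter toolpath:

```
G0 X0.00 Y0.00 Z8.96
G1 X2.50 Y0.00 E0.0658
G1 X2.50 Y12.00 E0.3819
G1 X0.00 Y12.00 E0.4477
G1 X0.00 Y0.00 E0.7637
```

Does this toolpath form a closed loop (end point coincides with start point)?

Start point (G0): (0.00, 0.00). End point (last G1): the path returns to the start — closed.

yes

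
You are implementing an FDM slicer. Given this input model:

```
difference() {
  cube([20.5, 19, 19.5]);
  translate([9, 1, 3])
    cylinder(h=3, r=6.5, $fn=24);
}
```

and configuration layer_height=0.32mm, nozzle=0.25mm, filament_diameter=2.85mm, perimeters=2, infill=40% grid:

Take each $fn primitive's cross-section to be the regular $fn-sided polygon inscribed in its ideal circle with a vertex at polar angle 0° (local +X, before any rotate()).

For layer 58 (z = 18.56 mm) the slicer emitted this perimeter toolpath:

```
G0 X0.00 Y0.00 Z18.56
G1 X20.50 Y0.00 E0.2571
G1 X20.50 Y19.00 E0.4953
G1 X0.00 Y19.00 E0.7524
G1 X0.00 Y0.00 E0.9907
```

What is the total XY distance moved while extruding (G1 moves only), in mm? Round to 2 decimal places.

Sum the Euclidean lengths of each G1 segment: total = 79.00 mm.

79.00 mm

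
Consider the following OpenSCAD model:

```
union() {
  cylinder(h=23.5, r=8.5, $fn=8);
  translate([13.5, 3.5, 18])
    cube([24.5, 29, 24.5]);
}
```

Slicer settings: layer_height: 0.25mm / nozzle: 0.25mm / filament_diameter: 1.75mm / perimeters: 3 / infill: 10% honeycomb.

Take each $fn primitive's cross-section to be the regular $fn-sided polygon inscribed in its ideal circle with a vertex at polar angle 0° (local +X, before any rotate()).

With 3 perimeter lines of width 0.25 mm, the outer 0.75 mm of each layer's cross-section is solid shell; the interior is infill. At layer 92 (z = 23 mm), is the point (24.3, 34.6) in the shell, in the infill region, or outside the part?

outside

At z = 23 mm: the r=8.5 cylinder contributes a regular 8-gon of circumradius 8.5; the cube at (13.5, 3.5) is present — its section is the full 24.5×29 rectangle; Taking the union: the 2 present regions are separate (no shared area or edge), so areas and boundary lengths simply add and each stays a separate island — 2 connected regions. Overall, the cross-section has 2 separate islands. The nearest boundary edge runs (13.50, 32.50)→(38.00, 32.50); distance from the point to it = 2.10 mm. The point is not inside any of the regions above, so it lies outside the cross-section (2.10 mm from the nearest boundary).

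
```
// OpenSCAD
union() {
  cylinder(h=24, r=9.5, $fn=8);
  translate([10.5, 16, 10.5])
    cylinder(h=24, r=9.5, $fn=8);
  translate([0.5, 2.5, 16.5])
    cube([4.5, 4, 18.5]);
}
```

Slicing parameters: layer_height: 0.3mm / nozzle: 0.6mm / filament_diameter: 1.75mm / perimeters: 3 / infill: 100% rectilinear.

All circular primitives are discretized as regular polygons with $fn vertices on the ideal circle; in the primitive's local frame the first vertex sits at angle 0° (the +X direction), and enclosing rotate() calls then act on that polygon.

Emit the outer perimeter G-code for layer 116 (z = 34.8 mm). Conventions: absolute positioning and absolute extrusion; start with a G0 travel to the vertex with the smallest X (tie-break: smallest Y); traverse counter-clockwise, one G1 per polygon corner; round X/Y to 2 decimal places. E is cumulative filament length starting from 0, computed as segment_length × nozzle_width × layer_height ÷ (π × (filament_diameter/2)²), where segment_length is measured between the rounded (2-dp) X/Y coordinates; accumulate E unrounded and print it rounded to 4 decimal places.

At z = 34.8 mm: the cylinder is not intersected at this z (z outside [0, 24]); the cylinder at (10.5, 16) is absent (z outside [10.5, 34.5]); the cube at (0.5, 2.5) is present — its section is the full 4.5×4 rectangle; Merging all regions: only the 4.5×4 cube at (0.5, 2.5) is present, so the union is just that shape — 1 connected region. The outline is a single polygon with 4 vertices. Extrusion per mm of travel: 0.6 × 0.3 / (π × 0.875²) = 0.074835. Accumulating E over each segment gives final E = 1.2722.

G0 X0.50 Y2.50 Z34.80
G1 X5.00 Y2.50 E0.3368
G1 X5.00 Y6.50 E0.6361
G1 X0.50 Y6.50 E0.9729
G1 X0.50 Y2.50 E1.2722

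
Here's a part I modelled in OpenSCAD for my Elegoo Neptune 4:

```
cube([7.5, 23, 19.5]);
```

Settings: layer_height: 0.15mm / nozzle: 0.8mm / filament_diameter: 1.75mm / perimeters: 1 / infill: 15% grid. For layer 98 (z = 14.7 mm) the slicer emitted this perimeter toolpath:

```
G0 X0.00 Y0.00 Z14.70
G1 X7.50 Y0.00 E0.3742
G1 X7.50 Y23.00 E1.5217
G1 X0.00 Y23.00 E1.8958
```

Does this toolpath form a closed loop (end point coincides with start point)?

no

Start point (G0): (0.00, 0.00). End point (last G1): the path does not return to the start — open.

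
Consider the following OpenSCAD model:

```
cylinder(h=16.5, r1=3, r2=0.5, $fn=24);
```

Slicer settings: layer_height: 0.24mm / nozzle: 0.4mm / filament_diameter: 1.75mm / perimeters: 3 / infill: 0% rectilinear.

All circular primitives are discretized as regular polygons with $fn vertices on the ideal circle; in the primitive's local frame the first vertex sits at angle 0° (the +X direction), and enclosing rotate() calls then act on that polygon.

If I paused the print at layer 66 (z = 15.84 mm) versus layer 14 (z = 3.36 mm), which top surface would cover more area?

Layer 66 (z = 15.84): the cone (r1=3→r2=0.5) has section circumradius 0.600 here — a regular 24-gon (area = (24/2)·0.600²·sin(360°/24) = 1.12 mm²). So its area = 1.12 mm². Layer 14 (z = 3.36): the cone: at t=0.204 of its height the radius interpolates to r₁+(r₂−r₁)t = 2.491, giving a regular 24-gon of that circumradius (area = (24/2)·2.491²·sin(360°/24) = 19.27 mm²). So its area = 19.27 mm². Layer 14 is larger (19.27 vs 1.12 mm²).

layer 14 (z = 3.36 mm)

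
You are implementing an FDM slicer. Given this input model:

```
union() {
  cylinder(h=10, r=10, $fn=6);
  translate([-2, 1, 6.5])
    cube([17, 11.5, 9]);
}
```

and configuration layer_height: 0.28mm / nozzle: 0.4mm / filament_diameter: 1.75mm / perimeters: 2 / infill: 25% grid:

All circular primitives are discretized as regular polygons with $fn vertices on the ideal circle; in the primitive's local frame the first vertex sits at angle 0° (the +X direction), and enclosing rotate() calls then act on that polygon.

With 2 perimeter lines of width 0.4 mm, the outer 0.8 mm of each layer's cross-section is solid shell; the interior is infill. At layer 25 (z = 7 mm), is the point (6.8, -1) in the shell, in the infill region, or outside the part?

infill

At z = 7 mm: the r=10 cylinder contributes a regular 6-gon of circumradius 10; the cube at (-2, 1) (footprint 17×11.5) is included at this height; Combining (union): the regions partially overlap (shared area 70.56 mm²), so overlapping operands fuse into one piece — 1 connected region. Overall, the cross-section is a single solid region. The nearest boundary edge runs (10.00, 0.00)→(5.00, -8.66); distance from the point to it = 2.27 mm. The point is inside the cross-section and 2.27 mm from the nearest boundary — more than the 0.8 mm shell width (2 × 0.4), so it's in the infill interior.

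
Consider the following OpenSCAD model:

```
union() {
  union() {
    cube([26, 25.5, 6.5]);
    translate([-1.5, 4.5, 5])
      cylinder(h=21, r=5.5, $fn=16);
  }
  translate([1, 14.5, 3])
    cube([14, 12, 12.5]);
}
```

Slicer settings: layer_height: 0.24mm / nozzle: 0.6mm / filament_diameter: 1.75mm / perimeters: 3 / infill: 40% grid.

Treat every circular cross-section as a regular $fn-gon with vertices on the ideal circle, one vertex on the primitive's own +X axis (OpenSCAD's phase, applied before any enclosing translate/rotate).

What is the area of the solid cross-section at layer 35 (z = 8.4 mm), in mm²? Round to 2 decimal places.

260.61 mm²

At z = 8.4 mm: the cube is not intersected at this z (z outside [0, 6.5]); the cylinder at (-1.5, 4.5): section is a regular 16-gon, circumradius r=5.5 (area = (16/2)·5.500²·sin(360°/16) = 92.61 mm²); Taking the union: only the r=5.5 cylinder at (-1.5, 4.5) is present, so the union is just that shape — area = 92.61 mm²; the cube at (1, 14.5) (footprint 14×12) is included at this height (area 168.00 mm²); Taking the union: the 2 present regions are separate (no shared area or edge), so areas and boundary lengths simply add and each stays a separate island — area = 260.61 mm². Overall, the cross-section has 2 separate islands. Net area = 260.61 mm².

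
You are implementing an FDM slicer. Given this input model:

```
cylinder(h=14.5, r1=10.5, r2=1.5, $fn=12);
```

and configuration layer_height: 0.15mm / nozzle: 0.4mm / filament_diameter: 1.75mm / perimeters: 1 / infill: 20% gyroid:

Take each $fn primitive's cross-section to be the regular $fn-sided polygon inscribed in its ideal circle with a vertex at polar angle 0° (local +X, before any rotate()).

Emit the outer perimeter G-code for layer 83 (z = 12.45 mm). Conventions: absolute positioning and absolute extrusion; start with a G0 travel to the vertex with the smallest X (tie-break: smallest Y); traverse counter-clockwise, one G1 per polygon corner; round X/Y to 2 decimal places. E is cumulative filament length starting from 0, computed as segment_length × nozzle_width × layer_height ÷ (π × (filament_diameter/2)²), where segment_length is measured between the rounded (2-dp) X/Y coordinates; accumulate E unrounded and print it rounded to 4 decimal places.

At z = 12.45 mm: the cone (r1=10.5→r2=1.5) has section circumradius 2.772 here — a regular 12-gon. The outline is a single polygon with 12 vertices. Extrusion per mm of travel: 0.4 × 0.15 / (π × 0.875²) = 0.024945. Accumulating E over each segment gives final E = 0.4296.

G0 X-2.77 Y0.00 Z12.45
G1 X-2.40 Y-1.39 E0.0359
G1 X-1.39 Y-2.40 E0.0715
G1 X0.00 Y-2.77 E0.1074
G1 X1.39 Y-2.40 E0.1433
G1 X2.40 Y-1.39 E0.1789
G1 X2.77 Y0.00 E0.2148
G1 X2.40 Y1.39 E0.2507
G1 X1.39 Y2.40 E0.2863
G1 X0.00 Y2.77 E0.3222
G1 X-1.39 Y2.40 E0.3581
G1 X-2.40 Y1.39 E0.3937
G1 X-2.77 Y0.00 E0.4296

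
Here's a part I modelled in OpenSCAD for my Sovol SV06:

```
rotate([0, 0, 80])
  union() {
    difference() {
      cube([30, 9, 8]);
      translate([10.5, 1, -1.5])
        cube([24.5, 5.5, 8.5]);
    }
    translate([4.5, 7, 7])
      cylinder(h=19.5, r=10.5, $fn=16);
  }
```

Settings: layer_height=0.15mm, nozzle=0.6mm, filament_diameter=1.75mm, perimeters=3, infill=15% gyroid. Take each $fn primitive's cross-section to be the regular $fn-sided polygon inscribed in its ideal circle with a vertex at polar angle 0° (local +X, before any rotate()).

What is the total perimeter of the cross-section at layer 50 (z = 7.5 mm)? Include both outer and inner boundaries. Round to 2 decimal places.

At z = 7.5 mm: the 30×9 cube contributes its full rectangle (perimeter 78.00 mm); the cube at (10.5, 1) is not intersected at this z (z outside [-1.5, 7]); Taking the first minus the rest: none of the subtracted shapes is present at this height, so the 30×9 cube is unchanged — boundary = 78.00 mm; the r=10.5 cylinder at (4.5, 7) gives a regular 16-gon of circumradius 10.5 (constant along its height) (perimeter = 2·16·10.500·sin(180°/16) = 65.55 mm); Merging all regions: the regions partially overlap (shared area 127.64 mm²), so the edge portions inside another operand are dropped and the merged outline is re-measured after clipping — boundary = 98.02 mm; (whole slice rotated 80° about Z — lengths, areas and connectivity unchanged). Overall, the cross-section is a single solid region. Total boundary length (outer) = 98.02 mm.

98.02 mm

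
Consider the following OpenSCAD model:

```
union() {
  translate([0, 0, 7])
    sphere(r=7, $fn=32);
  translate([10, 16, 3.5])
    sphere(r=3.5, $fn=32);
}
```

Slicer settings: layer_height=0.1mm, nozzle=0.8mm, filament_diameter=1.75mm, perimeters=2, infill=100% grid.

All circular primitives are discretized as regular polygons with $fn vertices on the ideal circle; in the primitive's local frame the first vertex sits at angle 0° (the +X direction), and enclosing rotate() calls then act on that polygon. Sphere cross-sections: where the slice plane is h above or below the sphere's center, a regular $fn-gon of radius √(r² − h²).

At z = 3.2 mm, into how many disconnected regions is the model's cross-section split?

At z = 3.2 mm: the r=7 sphere contributes a regular 32-gon of circumradius √(7²−3.8²) = 5.879; the r=3.5 sphere at (10, 16) contributes a regular 32-gon of circumradius √(3.5²−0.3²) = 3.487; Taking the union: the 2 present regions are separate (no shared area or edge), so areas and boundary lengths simply add and each stays a separate island — 2 connected regions. The result has 2 disconnected regions.

2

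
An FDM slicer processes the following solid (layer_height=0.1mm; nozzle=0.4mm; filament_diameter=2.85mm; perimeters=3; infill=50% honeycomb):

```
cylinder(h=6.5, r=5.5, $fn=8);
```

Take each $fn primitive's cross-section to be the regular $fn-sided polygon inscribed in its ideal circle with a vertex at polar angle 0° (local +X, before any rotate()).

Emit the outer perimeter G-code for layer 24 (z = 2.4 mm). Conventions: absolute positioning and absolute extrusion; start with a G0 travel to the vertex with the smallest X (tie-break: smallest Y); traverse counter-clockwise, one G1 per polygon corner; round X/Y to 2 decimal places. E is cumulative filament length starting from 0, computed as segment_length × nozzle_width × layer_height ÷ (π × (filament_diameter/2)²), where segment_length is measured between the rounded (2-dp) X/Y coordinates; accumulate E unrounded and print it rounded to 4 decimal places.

At z = 2.4 mm: the cylinder: section is a regular 8-gon, circumradius r=5.5. The outline is a single polygon with 8 vertices. Extrusion per mm of travel: 0.4 × 0.1 / (π × 1.425²) = 0.006270. Accumulating E over each segment gives final E = 0.2112.

G0 X-5.50 Y0.00 Z2.40
G1 X-3.89 Y-3.89 E0.0264
G1 X0.00 Y-5.50 E0.0528
G1 X3.89 Y-3.89 E0.0792
G1 X5.50 Y0.00 E0.1056
G1 X3.89 Y3.89 E0.1320
G1 X0.00 Y5.50 E0.1584
G1 X-3.89 Y3.89 E0.1848
G1 X-5.50 Y0.00 E0.2112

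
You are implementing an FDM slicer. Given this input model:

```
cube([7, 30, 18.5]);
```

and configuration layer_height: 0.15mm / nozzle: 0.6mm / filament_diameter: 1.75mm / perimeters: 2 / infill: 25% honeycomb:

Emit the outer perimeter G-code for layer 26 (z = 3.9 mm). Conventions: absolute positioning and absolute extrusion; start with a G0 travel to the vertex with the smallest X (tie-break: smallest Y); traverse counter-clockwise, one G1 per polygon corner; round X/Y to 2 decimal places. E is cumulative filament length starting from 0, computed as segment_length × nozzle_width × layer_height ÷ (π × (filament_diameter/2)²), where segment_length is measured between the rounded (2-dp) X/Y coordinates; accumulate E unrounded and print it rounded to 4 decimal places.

G0 X0.00 Y0.00 Z3.90
G1 X7.00 Y0.00 E0.2619
G1 X7.00 Y30.00 E1.3845
G1 X0.00 Y30.00 E1.6464
G1 X0.00 Y0.00 E2.7689

At z = 3.9 mm: the 7×30 cube contributes its full rectangle. The outline is a single polygon with 4 vertices. Extrusion per mm of travel: 0.6 × 0.15 / (π × 0.875²) = 0.037418. Accumulating E over each segment gives final E = 2.7689.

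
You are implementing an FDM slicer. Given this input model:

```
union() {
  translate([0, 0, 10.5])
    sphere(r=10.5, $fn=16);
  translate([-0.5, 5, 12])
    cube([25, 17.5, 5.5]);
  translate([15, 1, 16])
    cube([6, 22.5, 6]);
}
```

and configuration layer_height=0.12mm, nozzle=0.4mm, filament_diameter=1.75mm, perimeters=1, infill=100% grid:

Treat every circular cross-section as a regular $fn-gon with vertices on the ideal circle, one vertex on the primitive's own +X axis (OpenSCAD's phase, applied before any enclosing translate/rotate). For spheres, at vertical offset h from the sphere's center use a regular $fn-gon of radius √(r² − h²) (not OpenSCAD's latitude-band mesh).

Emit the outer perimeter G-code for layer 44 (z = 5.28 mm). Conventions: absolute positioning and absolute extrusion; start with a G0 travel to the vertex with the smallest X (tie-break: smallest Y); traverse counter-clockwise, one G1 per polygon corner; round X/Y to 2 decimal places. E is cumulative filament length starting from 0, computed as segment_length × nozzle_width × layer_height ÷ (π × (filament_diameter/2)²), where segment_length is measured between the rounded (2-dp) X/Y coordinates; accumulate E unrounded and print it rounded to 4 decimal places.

G0 X-9.11 Y0.00 Z5.28
G1 X-8.42 Y-3.49 E0.0710
G1 X-6.44 Y-6.44 E0.1419
G1 X-3.49 Y-8.42 E0.2128
G1 X0.00 Y-9.11 E0.2838
G1 X3.49 Y-8.42 E0.3548
G1 X6.44 Y-6.44 E0.4257
G1 X8.42 Y-3.49 E0.4966
G1 X9.11 Y0.00 E0.5676
G1 X8.42 Y3.49 E0.6386
G1 X6.44 Y6.44 E0.7095
G1 X3.49 Y8.42 E0.7804
G1 X0.00 Y9.11 E0.8514
G1 X-3.49 Y8.42 E0.9224
G1 X-6.44 Y6.44 E0.9933
G1 X-8.42 Y3.49 E1.0642
G1 X-9.11 Y0.00 E1.1352

At z = 5.28 mm: the r=10.5 sphere slices to a regular 16-gon of circumradius 9.111 (√(r²−h²) with h=5.22 from center); the cube at (-0.5, 5) is absent (z outside [12, 17.5]); the cube at (15, 1) is absent (z outside [16, 22]); Combining (union): only the r=10.5 sphere is present, so the union is just that shape — 1 connected region. The outline is a single polygon with 16 vertices. Extrusion per mm of travel: 0.4 × 0.12 / (π × 0.875²) = 0.019956. Accumulating E over each segment gives final E = 1.1352.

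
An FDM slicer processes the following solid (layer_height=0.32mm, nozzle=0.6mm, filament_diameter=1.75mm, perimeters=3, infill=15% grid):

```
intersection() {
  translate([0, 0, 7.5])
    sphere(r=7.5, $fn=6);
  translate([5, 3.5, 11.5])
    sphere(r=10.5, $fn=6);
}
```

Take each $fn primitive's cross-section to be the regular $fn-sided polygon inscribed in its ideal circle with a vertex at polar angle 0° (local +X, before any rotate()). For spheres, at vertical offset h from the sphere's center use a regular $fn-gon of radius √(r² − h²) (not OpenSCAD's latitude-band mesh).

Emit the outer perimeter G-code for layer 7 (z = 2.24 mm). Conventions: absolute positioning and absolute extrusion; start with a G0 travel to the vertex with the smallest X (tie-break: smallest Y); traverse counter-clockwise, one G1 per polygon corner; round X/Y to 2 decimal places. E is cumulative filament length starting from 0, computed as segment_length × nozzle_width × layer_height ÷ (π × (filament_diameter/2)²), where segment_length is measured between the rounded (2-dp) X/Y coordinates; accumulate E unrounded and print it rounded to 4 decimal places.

At z = 2.24 mm: the r=7.5 sphere contributes a regular 6-gon of circumradius √(7.5²−5.26²) = 5.346; the r=10.5 sphere at (5, 3.5) contributes a regular 6-gon of circumradius √(10.5²−9.26²) = 4.950; Keeping only the common overlap: the r=10.5 sphere at (5, 3.5) partially overlaps the r=7.5 sphere; clipping to the common part keeps 16.65 mm² — 1 connected region. The outline is a single polygon with 6 vertices. Extrusion per mm of travel: 0.6 × 0.32 / (π × 0.875²) = 0.079824. Accumulating E over each segment gives final E = 1.3453.

G0 X0.05 Y3.50 Z2.24
G1 X2.53 Y-0.79 E0.3955
G1 X4.89 Y-0.79 E0.5839
G1 X5.35 Y0.00 E0.6569
G1 X2.67 Y4.63 E1.0839
G1 X0.70 Y4.63 E1.2412
G1 X0.05 Y3.50 E1.3453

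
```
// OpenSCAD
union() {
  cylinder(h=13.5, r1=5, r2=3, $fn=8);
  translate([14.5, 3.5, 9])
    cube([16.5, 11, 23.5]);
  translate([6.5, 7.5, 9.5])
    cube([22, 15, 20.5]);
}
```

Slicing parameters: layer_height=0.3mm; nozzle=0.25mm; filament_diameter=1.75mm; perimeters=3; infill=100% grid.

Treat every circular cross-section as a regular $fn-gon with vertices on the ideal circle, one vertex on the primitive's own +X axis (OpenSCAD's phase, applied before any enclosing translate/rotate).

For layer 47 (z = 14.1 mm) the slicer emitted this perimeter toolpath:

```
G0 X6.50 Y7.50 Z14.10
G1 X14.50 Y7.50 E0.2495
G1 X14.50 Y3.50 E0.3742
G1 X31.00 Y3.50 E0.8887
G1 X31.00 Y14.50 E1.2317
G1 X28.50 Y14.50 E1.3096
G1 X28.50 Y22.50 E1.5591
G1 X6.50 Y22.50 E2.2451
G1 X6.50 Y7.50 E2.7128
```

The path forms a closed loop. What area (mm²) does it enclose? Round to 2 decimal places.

413.50 mm²

Apply the shoelace formula to the sequence of (X, Y) vertices; enclosed area = 413.50 mm².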